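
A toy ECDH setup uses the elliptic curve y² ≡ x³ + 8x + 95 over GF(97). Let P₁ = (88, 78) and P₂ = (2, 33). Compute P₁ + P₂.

(55, 78)

(88, 78) + (2, 33). λ = (33 - 78)/(2 - 88) ≡ 52/11 mod 97. 11⁻¹ ≡ 53 (mod 97) since 11·53 = 583 ≡ 1, so λ ≡ 40.
  x = λ² - 88 - 2 = 1600 - 90 ≡ 55; y = λ·(88 - 55) - 78 ≡ 78. → (55, 78)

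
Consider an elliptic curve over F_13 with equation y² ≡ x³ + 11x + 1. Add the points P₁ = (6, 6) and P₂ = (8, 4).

(0, 1)

(6, 6) + (8, 4). λ = (4 - 6)/(8 - 6) ≡ 11/2 mod 13. 2⁻¹ ≡ 7 (mod 13) since 2·7 = 14 ≡ 1, so λ ≡ 12.
  x = λ² - 6 - 8 = 144 - 14 ≡ 0; y = λ·(6 - 0) - 6 ≡ 1. → (0, 1)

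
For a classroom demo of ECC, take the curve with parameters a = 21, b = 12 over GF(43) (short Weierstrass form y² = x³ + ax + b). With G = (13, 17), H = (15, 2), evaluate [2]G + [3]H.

(26, 26)

First 2G:
Repeated addition: build up to 2G.
2G: tangent at (13, 17): λ = (3·13² + 21)/(2·17) ≡ 12/34. 34⁻¹ ≡ 19 (mod 43), so λ ≡ 12·19 ≡ 13.
  x = λ² - 13 - 13 = 169 - 26 ≡ 14; y = λ·(13 - 14) - 17 ≡ 13. → (14, 13)
2G = (14, 13).
Next 3H:
Repeated addition: build up to 3H.
2H: tangent at (15, 2): λ = (3·15² + 21)/(2·2) ≡ 8/4. 4⁻¹ ≡ 11 (mod 43), so λ ≡ 8·11 ≡ 2.
  x = λ² - 15 - 15 = 4 - 30 ≡ 17; y = λ·(15 - 17) - 2 ≡ 37. → (17, 37)
3H: (17, 37) + (15, 2). λ = (2 - 37)/(15 - 17) ≡ 8/41 mod 43. 41⁻¹ ≡ 21 (mod 43) since 41·21 = 861 ≡ 1, so λ ≡ 39.
  x = λ² - 17 - 15 = 1521 - 32 ≡ 27; y = λ·(17 - 27) - 37 ≡ 3. → (27, 3)
3H = (27, 3).
Finally 2G + 3H:
(14, 13) + (27, 3). λ = (3 - 13)/(27 - 14) ≡ 33/13 mod 43. 13⁻¹ ≡ 10 (mod 43), so λ ≡ 29.
  x = λ² - 14 - 27 = 841 - 41 ≡ 26; y = λ·(14 - 26) - 13 ≡ 26. → (26, 26)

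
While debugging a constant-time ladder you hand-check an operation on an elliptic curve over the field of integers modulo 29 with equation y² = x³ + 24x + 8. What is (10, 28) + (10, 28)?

tangent at (10, 28): λ = (3·10² + 24)/(2·28) ≡ 5/27. 27⁻¹ ≡ 14 (mod 29), so λ ≡ 5·14 ≡ 12.
  x = λ² - 10 - 10 = 144 - 20 ≡ 8; y = λ·(10 - 8) - 28 ≡ 25. → (8, 25)

(8, 25)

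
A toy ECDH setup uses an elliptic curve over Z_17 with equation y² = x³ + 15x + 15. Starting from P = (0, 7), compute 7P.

(7, 2)

Double-and-add on 7 = (111)₂. Start with P = (0, 7) for the leading 1-bit.
double: tangent at (0, 7): λ = (3·0² + 15)/(2·7) ≡ 15/14. 14⁻¹ ≡ 11 (mod 17), so λ ≡ 15·11 ≡ 12.
  x = λ² - 0 - 0 = 144 - 0 ≡ 8; y = λ·(0 - 8) - 7 ≡ 16. → (8, 16)
add P: (8, 16) + (0, 7). λ = (7 - 16)/(0 - 8) ≡ 8/9 mod 17. 9⁻¹ ≡ 2 (mod 17), so λ ≡ 16.
  x = λ² - 8 - 0 = 256 - 8 ≡ 10; y = λ·(8 - 10) - 16 ≡ 3. → (10, 3)
double: tangent at (10, 3): λ = (3·10² + 15)/(2·3) ≡ 9/6. 6⁻¹ ≡ 3 (mod 17) since 6·3 = 18 ≡ 1, so λ ≡ 9·3 ≡ 10.
  x = λ² - 10 - 10 = 100 - 20 ≡ 12; y = λ·(10 - 12) - 3 ≡ 11. → (12, 11)
add P: (12, 11) + (0, 7). λ = (7 - 11)/(0 - 12) ≡ 13/5 mod 17. 5⁻¹ ≡ 7 (mod 17) since 5·7 = 35 ≡ 1, so λ ≡ 6.
  x = λ² - 12 - 0 = 36 - 12 ≡ 7; y = λ·(12 - 7) - 11 ≡ 2. → (7, 2)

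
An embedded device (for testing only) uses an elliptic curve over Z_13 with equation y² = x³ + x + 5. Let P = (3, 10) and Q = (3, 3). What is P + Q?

The two points share x = 3 and their y-coordinates satisfy 10 + 3 ≡ 0 (mod 13), so they are inverses. Their sum is O.

O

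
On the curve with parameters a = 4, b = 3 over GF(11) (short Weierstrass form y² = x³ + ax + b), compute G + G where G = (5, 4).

tangent at (5, 4): λ = (3·5² + 4)/(2·4) ≡ 2/8. 8⁻¹ ≡ 7 (mod 11), so λ ≡ 2·7 ≡ 3.
  x = λ² - 5 - 5 = 9 - 10 ≡ 10; y = λ·(5 - 10) - 4 ≡ 3. → (10, 3)

(10, 3)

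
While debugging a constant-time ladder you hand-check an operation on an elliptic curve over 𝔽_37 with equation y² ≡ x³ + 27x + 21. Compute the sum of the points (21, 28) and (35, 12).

(11, 24)

(21, 28) + (35, 12). λ = (12 - 28)/(35 - 21) ≡ 21/14 mod 37. 14⁻¹ ≡ 8 (mod 37) since 14·8 = 112 ≡ 1, so λ ≡ 20.
  x = λ² - 21 - 35 = 400 - 56 ≡ 11; y = λ·(21 - 11) - 28 ≡ 24. → (11, 24)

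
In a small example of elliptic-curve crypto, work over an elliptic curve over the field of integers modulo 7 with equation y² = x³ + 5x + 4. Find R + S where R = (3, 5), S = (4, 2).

(3, 5) + (4, 2). λ = (2 - 5)/(4 - 3) ≡ 4/1 mod 7. 1⁻¹ ≡ 1 (mod 7) since 1·1 = 1 ≡ 1, so λ ≡ 4.
  x = λ² - 3 - 4 = 16 - 7 ≡ 2; y = λ·(3 - 2) - 5 ≡ 6. → (2, 6)

(2, 6)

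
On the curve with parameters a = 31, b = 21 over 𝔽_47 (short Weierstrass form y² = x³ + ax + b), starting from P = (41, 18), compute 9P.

(0, 16)

Double-and-add on 9 = (1001)₂. Start with P = (41, 18) for the leading 1-bit.
double: tangent at (41, 18): λ = (3·41² + 31)/(2·18) ≡ 45/36. 36⁻¹ ≡ 17 (mod 47), so λ ≡ 45·17 ≡ 13.
  x = λ² - 41 - 41 = 169 - 82 ≡ 40; y = λ·(41 - 40) - 18 ≡ 42. → (40, 42)
double: tangent at (40, 42): λ = (3·40² + 31)/(2·42) ≡ 37/37. 37⁻¹ ≡ 14 (mod 47) since 37·14 = 518 ≡ 1, so λ ≡ 37·14 ≡ 1.
  x = λ² - 40 - 40 = 1 - 80 ≡ 15; y = λ·(40 - 15) - 42 ≡ 30. → (15, 30)
double: tangent at (15, 30): λ = (3·15² + 31)/(2·30) ≡ 1/13. 13⁻¹ ≡ 29 (mod 47), so λ ≡ 1·29 ≡ 29.
  x = λ² - 15 - 15 = 841 - 30 ≡ 12; y = λ·(15 - 12) - 30 ≡ 10. → (12, 10)
add P: (12, 10) + (41, 18). λ = (18 - 10)/(41 - 12) ≡ 8/29 mod 47. 29⁻¹ ≡ 13 (mod 47), so λ ≡ 10.
  x = λ² - 12 - 41 = 100 - 53 ≡ 0; y = λ·(12 - 0) - 10 ≡ 16. → (0, 16)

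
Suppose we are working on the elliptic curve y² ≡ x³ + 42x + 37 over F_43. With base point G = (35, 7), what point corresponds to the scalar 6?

(8, 5)

Double-and-add on 6 = (110)₂. Start with G = (35, 7) for the leading 1-bit.
double: tangent at (35, 7): λ = (3·35² + 42)/(2·7) ≡ 19/14. 14⁻¹ ≡ 40 (mod 43) since 14·40 = 560 ≡ 1, so λ ≡ 19·40 ≡ 29.
  x = λ² - 35 - 35 = 841 - 70 ≡ 40; y = λ·(35 - 40) - 7 ≡ 20. → (40, 20)
add G: (40, 20) + (35, 7). λ = (7 - 20)/(35 - 40) ≡ 30/38 mod 43. 38⁻¹ ≡ 17 (mod 43), so λ ≡ 37.
  x = λ² - 40 - 35 = 1369 - 75 ≡ 4; y = λ·(40 - 4) - 20 ≡ 22. → (4, 22)
double: tangent at (4, 22): λ = (3·4² + 42)/(2·22) ≡ 4/1. 1⁻¹ ≡ 1 (mod 43), so λ ≡ 4·1 ≡ 4.
  x = λ² - 4 - 4 = 16 - 8 ≡ 8; y = λ·(4 - 8) - 22 ≡ 5. → (8, 5)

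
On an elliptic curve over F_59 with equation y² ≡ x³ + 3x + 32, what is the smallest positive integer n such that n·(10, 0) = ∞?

2P: (10, 0) + (10, 0): same x and y₁ ≡ -y₂, so the sum is ∞.
2P = ∞, so the order is 2.

2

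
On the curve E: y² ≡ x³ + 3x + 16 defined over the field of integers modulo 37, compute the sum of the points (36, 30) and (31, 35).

(8, 16)

(36, 30) + (31, 35). λ = (35 - 30)/(31 - 36) ≡ 5/32 mod 37. 32⁻¹ ≡ 22 (mod 37) since 32·22 = 704 ≡ 1, so λ ≡ 36.
  x = λ² - 36 - 31 = 1296 - 67 ≡ 8; y = λ·(36 - 8) - 30 ≡ 16. → (8, 16)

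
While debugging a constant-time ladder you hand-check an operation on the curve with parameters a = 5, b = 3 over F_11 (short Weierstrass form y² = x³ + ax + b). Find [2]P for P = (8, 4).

(0, 6)

tangent at (8, 4): λ = (3·8² + 5)/(2·4) ≡ 10/8. 8⁻¹ ≡ 7 (mod 11) since 8·7 = 56 ≡ 1, so λ ≡ 10·7 ≡ 4.
  x = λ² - 8 - 8 = 16 - 16 ≡ 0; y = λ·(8 - 0) - 4 ≡ 6. → (0, 6)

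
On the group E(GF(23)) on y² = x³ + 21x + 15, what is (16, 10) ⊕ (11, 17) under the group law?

(16, 10) + (11, 17). λ = (17 - 10)/(11 - 16) ≡ 7/18 mod 23. 18⁻¹ ≡ 9 (mod 23), so λ ≡ 17.
  x = λ² - 16 - 11 = 289 - 27 ≡ 9; y = λ·(16 - 9) - 10 ≡ 17. → (9, 17)

(9, 17)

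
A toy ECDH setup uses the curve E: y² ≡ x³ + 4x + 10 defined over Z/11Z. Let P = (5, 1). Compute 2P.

tangent at (5, 1): λ = (3·5² + 4)/(2·1) ≡ 2/2. 2⁻¹ ≡ 6 (mod 11), so λ ≡ 2·6 ≡ 1.
  x = λ² - 5 - 5 = 1 - 10 ≡ 2; y = λ·(5 - 2) - 1 ≡ 2. → (2, 2)

(2, 2)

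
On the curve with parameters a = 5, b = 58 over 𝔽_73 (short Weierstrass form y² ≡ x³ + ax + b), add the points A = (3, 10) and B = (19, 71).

(3, 10) + (19, 71). λ = (71 - 10)/(19 - 3) ≡ 61/16 mod 73. 16⁻¹ ≡ 32 (mod 73), so λ ≡ 54.
  x = λ² - 3 - 19 = 2916 - 22 ≡ 47; y = λ·(3 - 47) - 10 ≡ 23. → (47, 23)

(47, 23)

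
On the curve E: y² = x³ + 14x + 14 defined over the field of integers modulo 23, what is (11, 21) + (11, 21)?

(19, 20)

tangent at (11, 21): λ = (3·11² + 14)/(2·21) ≡ 9/19. 19⁻¹ ≡ 17 (mod 23), so λ ≡ 9·17 ≡ 15.
  x = λ² - 11 - 11 = 225 - 22 ≡ 19; y = λ·(11 - 19) - 21 ≡ 20. → (19, 20)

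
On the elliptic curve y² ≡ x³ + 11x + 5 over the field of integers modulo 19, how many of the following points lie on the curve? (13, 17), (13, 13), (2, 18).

(13, 17): 17² ≡ 4, rhs ≡ 8 → off.
(13, 13): 13² ≡ 17, rhs ≡ 8 → off.
(2, 18): 18² ≡ 1, rhs ≡ 16 → off.

0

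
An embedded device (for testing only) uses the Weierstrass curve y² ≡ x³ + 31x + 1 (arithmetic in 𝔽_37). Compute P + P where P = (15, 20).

tangent at (15, 20): λ = (3·15² + 31)/(2·20) ≡ 3/3. 3⁻¹ ≡ 25 (mod 37), so λ ≡ 3·25 ≡ 1.
  x = λ² - 15 - 15 = 1 - 30 ≡ 8; y = λ·(15 - 8) - 20 ≡ 24. → (8, 24)

(8, 24)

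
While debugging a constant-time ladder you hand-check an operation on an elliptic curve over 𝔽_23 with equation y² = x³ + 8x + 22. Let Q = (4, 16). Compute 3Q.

(4, 7)

Repeated addition: build up to 3Q.
2Q: tangent at (4, 16): λ = (3·4² + 8)/(2·16) ≡ 10/9. 9⁻¹ ≡ 18 (mod 23) since 9·18 = 162 ≡ 1, so λ ≡ 10·18 ≡ 19.
  x = λ² - 4 - 4 = 361 - 8 ≡ 8; y = λ·(4 - 8) - 16 ≡ 0. → (8, 0)
3Q: (8, 0) + (4, 16). λ = (16 - 0)/(4 - 8) ≡ 16/19 mod 23. 19⁻¹ ≡ 17 (mod 23) since 19·17 = 323 ≡ 1, so λ ≡ 19.
  x = λ² - 8 - 4 = 361 - 12 ≡ 4; y = λ·(8 - 4) - 0 ≡ 7. → (4, 7)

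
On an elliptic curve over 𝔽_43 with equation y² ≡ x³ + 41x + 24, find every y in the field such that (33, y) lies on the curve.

none

x³ + 41x + 24 = 37314 ≡ 33 (mod 43).
33 is a non-residue mod 43; no y exists.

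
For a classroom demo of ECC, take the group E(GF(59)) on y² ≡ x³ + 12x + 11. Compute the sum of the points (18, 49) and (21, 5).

(45, 52)

(18, 49) + (21, 5). λ = (5 - 49)/(21 - 18) ≡ 15/3 mod 59. 3⁻¹ ≡ 20 (mod 59), so λ ≡ 5.
  x = λ² - 18 - 21 = 25 - 39 ≡ 45; y = λ·(18 - 45) - 49 ≡ 52. → (45, 52)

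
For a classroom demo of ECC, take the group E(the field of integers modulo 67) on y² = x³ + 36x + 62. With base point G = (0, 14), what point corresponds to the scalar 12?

Double-and-add on 12 = (1100)₂. Start with G = (0, 14) for the leading 1-bit.
double: tangent at (0, 14): λ = (3·0² + 36)/(2·14) ≡ 36/28. 28⁻¹ ≡ 12 (mod 67), so λ ≡ 36·12 ≡ 30.
  x = λ² - 0 - 0 = 900 - 0 ≡ 29; y = λ·(0 - 29) - 14 ≡ 54. → (29, 54)
add G: (29, 54) + (0, 14). λ = (14 - 54)/(0 - 29) ≡ 27/38 mod 67. 38⁻¹ ≡ 30 (mod 67), so λ ≡ 6.
  x = λ² - 29 - 0 = 36 - 29 ≡ 7; y = λ·(29 - 7) - 54 ≡ 11. → (7, 11)
double: tangent at (7, 11): λ = (3·7² + 36)/(2·11) ≡ 49/22. 22⁻¹ ≡ 64 (mod 67), so λ ≡ 49·64 ≡ 54.
  x = λ² - 7 - 7 = 2916 - 14 ≡ 21; y = λ·(7 - 21) - 11 ≡ 37. → (21, 37)
double: tangent at (21, 37): λ = (3·21² + 36)/(2·37) ≡ 19/7. 7⁻¹ ≡ 48 (mod 67), so λ ≡ 19·48 ≡ 41.
  x = λ² - 21 - 21 = 1681 - 42 ≡ 31; y = λ·(21 - 31) - 37 ≡ 22. → (31, 22)

(31, 22)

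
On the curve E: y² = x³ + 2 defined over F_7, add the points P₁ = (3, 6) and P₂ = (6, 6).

(5, 1)

(3, 6) + (6, 6). λ = (6 - 6)/(6 - 3) ≡ 0/3 mod 7. 3⁻¹ ≡ 5 (mod 7) since 3·5 = 15 ≡ 1, so λ ≡ 0.
  x = λ² - 3 - 6 = 0 - 9 ≡ 5; y = λ·(3 - 5) - 6 ≡ 1. → (5, 1)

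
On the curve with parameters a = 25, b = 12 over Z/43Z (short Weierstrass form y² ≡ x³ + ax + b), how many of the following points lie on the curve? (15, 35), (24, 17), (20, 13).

2

(15, 35): 35² ≡ 21, rhs ≡ 21 → on.
(24, 17): 17² ≡ 31, rhs ≡ 31 → on.
(20, 13): 13² ≡ 40, rhs ≡ 41 → off.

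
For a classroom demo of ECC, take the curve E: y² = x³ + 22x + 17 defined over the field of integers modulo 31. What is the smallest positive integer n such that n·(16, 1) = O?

2P: tangent at (16, 1): λ = (3·16² + 22)/(2·1) ≡ 15/2. 2⁻¹ ≡ 16 (mod 31) since 2·16 = 32 ≡ 1, so λ ≡ 15·16 ≡ 23.
  x = λ² - 16 - 16 = 529 - 32 ≡ 1; y = λ·(16 - 1) - 1 ≡ 3. → (1, 3)
3P: (1, 3) + (16, 1). λ = (1 - 3)/(16 - 1) ≡ 29/15 mod 31. 15⁻¹ ≡ 29 (mod 31), so λ ≡ 4.
  x = λ² - 1 - 16 = 16 - 17 ≡ 30; y = λ·(1 - 30) - 3 ≡ 5. → (30, 5)
4P: (30, 5) + (16, 1). λ = (1 - 5)/(16 - 30) ≡ 27/17 mod 31. 17⁻¹ ≡ 11 (mod 31), so λ ≡ 18.
  x = λ² - 30 - 16 = 324 - 46 ≡ 30; y = λ·(30 - 30) - 5 ≡ 26. → (30, 26)
5P: (30, 26) + (16, 1). λ = (1 - 26)/(16 - 30) ≡ 6/17 mod 31. 17⁻¹ ≡ 11 (mod 31), so λ ≡ 4.
  x = λ² - 30 - 16 = 16 - 46 ≡ 1; y = λ·(30 - 1) - 26 ≡ 28. → (1, 28)
6P: (1, 28) + (16, 1). λ = (1 - 28)/(16 - 1) ≡ 4/15 mod 31. 15⁻¹ ≡ 29 (mod 31), so λ ≡ 23.
  x = λ² - 1 - 16 = 529 - 17 ≡ 16; y = λ·(1 - 16) - 28 ≡ 30. → (16, 30)
7P: (16, 30) + (16, 1): same x and y₁ ≡ -y₂, so the sum is O.
7P = O, so the order is 7.

7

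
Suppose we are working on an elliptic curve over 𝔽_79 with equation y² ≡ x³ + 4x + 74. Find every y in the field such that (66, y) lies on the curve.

none

x³ + 4x + 74 = 287834 ≡ 37 (mod 79).
37 is a non-residue mod 79; no y exists.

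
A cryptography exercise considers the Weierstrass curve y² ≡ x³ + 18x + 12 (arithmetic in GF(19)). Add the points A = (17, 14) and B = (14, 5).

(17, 14) + (14, 5). λ = (5 - 14)/(14 - 17) ≡ 10/16 mod 19. 16⁻¹ ≡ 6 (mod 19), so λ ≡ 3.
  x = λ² - 17 - 14 = 9 - 31 ≡ 16; y = λ·(17 - 16) - 14 ≡ 8. → (16, 8)

(16, 8)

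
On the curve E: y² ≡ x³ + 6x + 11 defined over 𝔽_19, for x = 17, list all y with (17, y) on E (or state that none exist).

x³ + 6x + 11 = 5026 ≡ 10 (mod 19).
10 is a non-residue mod 19; no y exists.

none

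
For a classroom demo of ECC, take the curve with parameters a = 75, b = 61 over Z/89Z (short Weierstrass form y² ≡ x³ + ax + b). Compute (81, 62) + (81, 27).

The two points share x = 81 and their y-coordinates satisfy 62 + 27 ≡ 0 (mod 89), so they are inverses. Their sum is O.

O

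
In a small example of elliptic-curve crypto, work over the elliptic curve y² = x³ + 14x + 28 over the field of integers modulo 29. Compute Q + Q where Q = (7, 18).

(22, 14)

tangent at (7, 18): λ = (3·7² + 14)/(2·18) ≡ 16/7. 7⁻¹ ≡ 25 (mod 29), so λ ≡ 16·25 ≡ 23.
  x = λ² - 7 - 7 = 529 - 14 ≡ 22; y = λ·(7 - 22) - 18 ≡ 14. → (22, 14)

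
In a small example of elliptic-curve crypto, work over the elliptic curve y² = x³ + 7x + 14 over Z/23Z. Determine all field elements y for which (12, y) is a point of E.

x³ + 7x + 14 = 1826 ≡ 9 (mod 23).
Square roots of 9 mod 23: 3 and 20 (since 3² = 9 ≡ 9).

3, 20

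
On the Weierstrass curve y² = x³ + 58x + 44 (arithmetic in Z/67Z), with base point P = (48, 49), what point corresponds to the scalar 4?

(35, 40)

Double-and-add on 4 = (100)₂. Start with P = (48, 49) for the leading 1-bit.
double: tangent at (48, 49): λ = (3·48² + 58)/(2·49) ≡ 2/31. 31⁻¹ ≡ 13 (mod 67), so λ ≡ 2·13 ≡ 26.
  x = λ² - 48 - 48 = 676 - 96 ≡ 44; y = λ·(48 - 44) - 49 ≡ 55. → (44, 55)
double: tangent at (44, 55): λ = (3·44² + 58)/(2·55) ≡ 37/43. 43⁻¹ ≡ 53 (mod 67) since 43·53 = 2279 ≡ 1, so λ ≡ 37·53 ≡ 18.
  x = λ² - 44 - 44 = 324 - 88 ≡ 35; y = λ·(44 - 35) - 55 ≡ 40. → (35, 40)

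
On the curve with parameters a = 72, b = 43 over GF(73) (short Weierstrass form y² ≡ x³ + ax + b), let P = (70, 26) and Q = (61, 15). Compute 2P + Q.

First 2P:
Repeated addition: build up to 2P.
2P: tangent at (70, 26): λ = (3·70² + 72)/(2·26) ≡ 26/52. 52⁻¹ ≡ 66 (mod 73) since 52·66 = 3432 ≡ 1, so λ ≡ 26·66 ≡ 37.
  x = λ² - 70 - 70 = 1369 - 140 ≡ 61; y = λ·(70 - 61) - 26 ≡ 15. → (61, 15)
2P = (61, 15).
Finally 2P + Q:
tangent at (61, 15): λ = (3·61² + 72)/(2·15) ≡ 66/30. 30⁻¹ ≡ 56 (mod 73) since 30·56 = 1680 ≡ 1, so λ ≡ 66·56 ≡ 46.
  x = λ² - 61 - 61 = 2116 - 122 ≡ 23; y = λ·(61 - 23) - 15 ≡ 54. → (23, 54)

(23, 54)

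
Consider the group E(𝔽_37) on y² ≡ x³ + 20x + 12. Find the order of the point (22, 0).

2P: (22, 0) + (22, 0): same x and y₁ ≡ -y₂, so the sum is ∞.
2P = ∞, so the order is 2.

2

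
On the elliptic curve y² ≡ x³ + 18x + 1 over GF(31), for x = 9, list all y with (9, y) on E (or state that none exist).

x³ + 18x + 1 = 892 ≡ 24 (mod 31).
24 is a non-residue mod 31; no y exists.

none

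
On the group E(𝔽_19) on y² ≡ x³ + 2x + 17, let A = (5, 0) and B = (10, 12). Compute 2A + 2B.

(6, 13)

First 2A:
Repeated addition: build up to 2A.
2A: (5, 0) + (5, 0): same x and y₁ ≡ -y₂, so the sum is ∞.
2A = ∞.
Next 2B:
Repeated addition: build up to 2B.
2B: tangent at (10, 12): λ = (3·10² + 2)/(2·12) ≡ 17/5. 5⁻¹ ≡ 4 (mod 19), so λ ≡ 17·4 ≡ 11.
  x = λ² - 10 - 10 = 121 - 20 ≡ 6; y = λ·(10 - 6) - 12 ≡ 13. → (6, 13)
2B = (6, 13).
Finally 2A + 2B:
∞ + (6, 13) = (6, 13) (identity).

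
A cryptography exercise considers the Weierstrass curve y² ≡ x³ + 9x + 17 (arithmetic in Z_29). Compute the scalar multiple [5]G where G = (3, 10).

(28, 6)

Double-and-add on 5 = (101)₂. Start with G = (3, 10) for the leading 1-bit.
double: tangent at (3, 10): λ = (3·3² + 9)/(2·10) ≡ 7/20. 20⁻¹ ≡ 16 (mod 29), so λ ≡ 7·16 ≡ 25.
  x = λ² - 3 - 3 = 625 - 6 ≡ 10; y = λ·(3 - 10) - 10 ≡ 18. → (10, 18)
double: tangent at (10, 18): λ = (3·10² + 9)/(2·18) ≡ 19/7. 7⁻¹ ≡ 25 (mod 29), so λ ≡ 19·25 ≡ 11.
  x = λ² - 10 - 10 = 121 - 20 ≡ 14; y = λ·(10 - 14) - 18 ≡ 25. → (14, 25)
add G: (14, 25) + (3, 10). λ = (10 - 25)/(3 - 14) ≡ 14/18 mod 29. 18⁻¹ ≡ 21 (mod 29) since 18·21 = 378 ≡ 1, so λ ≡ 4.
  x = λ² - 14 - 3 = 16 - 17 ≡ 28; y = λ·(14 - 28) - 25 ≡ 6. → (28, 6)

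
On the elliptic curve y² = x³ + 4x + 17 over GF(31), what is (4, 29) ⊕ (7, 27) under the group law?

(17, 21)

(4, 29) + (7, 27). λ = (27 - 29)/(7 - 4) ≡ 29/3 mod 31. 3⁻¹ ≡ 21 (mod 31), so λ ≡ 20.
  x = λ² - 4 - 7 = 400 - 11 ≡ 17; y = λ·(4 - 17) - 29 ≡ 21. → (17, 21)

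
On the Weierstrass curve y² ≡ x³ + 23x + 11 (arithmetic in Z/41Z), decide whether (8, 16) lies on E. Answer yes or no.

y² = 16² ≡ 10; x³ + 23x + 11 = 707 ≡ 10 (mod 41). 10 = 10.

yes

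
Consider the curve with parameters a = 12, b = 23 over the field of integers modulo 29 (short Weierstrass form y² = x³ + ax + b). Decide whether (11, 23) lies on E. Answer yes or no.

y² = 23² ≡ 7; x³ + 12x + 23 = 1486 ≡ 7 (mod 29). 7 = 7.

yes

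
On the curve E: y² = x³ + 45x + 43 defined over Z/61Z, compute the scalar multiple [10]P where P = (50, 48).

Double-and-add on 10 = (1010)₂. Start with P = (50, 48) for the leading 1-bit.
double: tangent at (50, 48): λ = (3·50² + 45)/(2·48) ≡ 42/35. 35⁻¹ ≡ 7 (mod 61) since 35·7 = 245 ≡ 1, so λ ≡ 42·7 ≡ 50.
  x = λ² - 50 - 50 = 2500 - 100 ≡ 21; y = λ·(50 - 21) - 48 ≡ 60. → (21, 60)
double: tangent at (21, 60): λ = (3·21² + 45)/(2·60) ≡ 26/59. 59⁻¹ ≡ 30 (mod 61), so λ ≡ 26·30 ≡ 48.
  x = λ² - 21 - 21 = 2304 - 42 ≡ 5; y = λ·(21 - 5) - 60 ≡ 37. → (5, 37)
add P: (5, 37) + (50, 48). λ = (48 - 37)/(50 - 5) ≡ 11/45 mod 61. 45⁻¹ ≡ 19 (mod 61), so λ ≡ 26.
  x = λ² - 5 - 50 = 676 - 55 ≡ 11; y = λ·(5 - 11) - 37 ≡ 51. → (11, 51)
double: tangent at (11, 51): λ = (3·11² + 45)/(2·51) ≡ 42/41. 41⁻¹ ≡ 3 (mod 61), so λ ≡ 42·3 ≡ 4.
  x = λ² - 11 - 11 = 16 - 22 ≡ 55; y = λ·(11 - 55) - 51 ≡ 17. → (55, 17)

(55, 17)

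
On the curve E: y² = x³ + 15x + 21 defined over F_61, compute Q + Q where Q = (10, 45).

tangent at (10, 45): λ = (3·10² + 15)/(2·45) ≡ 10/29. 29⁻¹ ≡ 40 (mod 61) since 29·40 = 1160 ≡ 1, so λ ≡ 10·40 ≡ 34.
  x = λ² - 10 - 10 = 1156 - 20 ≡ 38; y = λ·(10 - 38) - 45 ≡ 40. → (38, 40)

(38, 40)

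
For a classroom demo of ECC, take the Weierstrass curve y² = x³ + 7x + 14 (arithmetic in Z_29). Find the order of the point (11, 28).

2P: tangent at (11, 28): λ = (3·11² + 7)/(2·28) ≡ 22/27. 27⁻¹ ≡ 14 (mod 29), so λ ≡ 22·14 ≡ 18.
  x = λ² - 11 - 11 = 324 - 22 ≡ 12; y = λ·(11 - 12) - 28 ≡ 12. → (12, 12)
3P: (12, 12) + (11, 28). λ = (28 - 12)/(11 - 12) ≡ 16/28 mod 29. 28⁻¹ ≡ 28 (mod 29), so λ ≡ 13.
  x = λ² - 12 - 11 = 169 - 23 ≡ 1; y = λ·(12 - 1) - 12 ≡ 15. → (1, 15)
4P: (1, 15) + (11, 28). λ = (28 - 15)/(11 - 1) ≡ 13/10 mod 29. 10⁻¹ ≡ 3 (mod 29), so λ ≡ 10.
  x = λ² - 1 - 11 = 100 - 12 ≡ 1; y = λ·(1 - 1) - 15 ≡ 14. → (1, 14)
5P: (1, 14) + (11, 28). λ = (28 - 14)/(11 - 1) ≡ 14/10 mod 29. 10⁻¹ ≡ 3 (mod 29), so λ ≡ 13.
  x = λ² - 1 - 11 = 169 - 12 ≡ 12; y = λ·(1 - 12) - 14 ≡ 17. → (12, 17)
6P: (12, 17) + (11, 28). λ = (28 - 17)/(11 - 12) ≡ 11/28 mod 29. 28⁻¹ ≡ 28 (mod 29) since 28·28 = 784 ≡ 1, so λ ≡ 18.
  x = λ² - 12 - 11 = 324 - 23 ≡ 11; y = λ·(12 - 11) - 17 ≡ 1. → (11, 1)
7P: (11, 1) + (11, 28): same x and y₁ ≡ -y₂, so the sum is 𝒪.
7P = 𝒪, so the order is 7.

7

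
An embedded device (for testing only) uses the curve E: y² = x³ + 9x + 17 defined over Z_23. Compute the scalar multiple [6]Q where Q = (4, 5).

(3, 5)

Repeated addition: build up to 6Q.
2Q: tangent at (4, 5): λ = (3·4² + 9)/(2·5) ≡ 11/10. 10⁻¹ ≡ 7 (mod 23), so λ ≡ 11·7 ≡ 8.
  x = λ² - 4 - 4 = 64 - 8 ≡ 10; y = λ·(4 - 10) - 5 ≡ 16. → (10, 16)
3Q: (10, 16) + (4, 5). λ = (5 - 16)/(4 - 10) ≡ 12/17 mod 23. 17⁻¹ ≡ 19 (mod 23), so λ ≡ 21.
  x = λ² - 10 - 4 = 441 - 14 ≡ 13; y = λ·(10 - 13) - 16 ≡ 13. → (13, 13)
4Q: (13, 13) + (4, 5). λ = (5 - 13)/(4 - 13) ≡ 15/14 mod 23. 14⁻¹ ≡ 5 (mod 23) since 14·5 = 70 ≡ 1, so λ ≡ 6.
  x = λ² - 13 - 4 = 36 - 17 ≡ 19; y = λ·(13 - 19) - 13 ≡ 20. → (19, 20)
5Q: (19, 20) + (4, 5). λ = (5 - 20)/(4 - 19) ≡ 8/8 mod 23. 8⁻¹ ≡ 3 (mod 23) since 8·3 = 24 ≡ 1, so λ ≡ 1.
  x = λ² - 19 - 4 = 1 - 23 ≡ 1; y = λ·(19 - 1) - 20 ≡ 21. → (1, 21)
6Q: (1, 21) + (4, 5). λ = (5 - 21)/(4 - 1) ≡ 7/3 mod 23. 3⁻¹ ≡ 8 (mod 23), so λ ≡ 10.
  x = λ² - 1 - 4 = 100 - 5 ≡ 3; y = λ·(1 - 3) - 21 ≡ 5. → (3, 5)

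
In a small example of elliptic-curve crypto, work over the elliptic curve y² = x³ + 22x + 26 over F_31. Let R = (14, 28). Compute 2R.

tangent at (14, 28): λ = (3·14² + 22)/(2·28) ≡ 21/25. 25⁻¹ ≡ 5 (mod 31), so λ ≡ 21·5 ≡ 12.
  x = λ² - 14 - 14 = 144 - 28 ≡ 23; y = λ·(14 - 23) - 28 ≡ 19. → (23, 19)

(23, 19)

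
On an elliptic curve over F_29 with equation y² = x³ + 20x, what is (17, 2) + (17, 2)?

tangent at (17, 2): λ = (3·17² + 20)/(2·2) ≡ 17/4. 4⁻¹ ≡ 22 (mod 29), so λ ≡ 17·22 ≡ 26.
  x = λ² - 17 - 17 = 676 - 34 ≡ 4; y = λ·(17 - 4) - 2 ≡ 17. → (4, 17)

(4, 17)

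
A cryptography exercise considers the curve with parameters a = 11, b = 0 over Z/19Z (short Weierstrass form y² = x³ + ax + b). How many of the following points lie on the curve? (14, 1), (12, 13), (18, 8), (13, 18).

2

(14, 1): 1² ≡ 1, rhs ≡ 10 → off.
(12, 13): 13² ≡ 17, rhs ≡ 17 → on.
(18, 8): 8² ≡ 7, rhs ≡ 7 → on.
(13, 18): 18² ≡ 1, rhs ≡ 3 → off.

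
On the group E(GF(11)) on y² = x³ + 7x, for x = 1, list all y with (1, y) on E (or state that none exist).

none

x³ + 7x + 0 = 8 ≡ 8 (mod 11).
8 is a non-residue mod 11; no y exists.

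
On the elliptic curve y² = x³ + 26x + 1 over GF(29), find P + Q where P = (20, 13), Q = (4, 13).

(5, 16)

(20, 13) + (4, 13). λ = (13 - 13)/(4 - 20) ≡ 0/13 mod 29. 13⁻¹ ≡ 9 (mod 29) since 13·9 = 117 ≡ 1, so λ ≡ 0.
  x = λ² - 20 - 4 = 0 - 24 ≡ 5; y = λ·(20 - 5) - 13 ≡ 16. → (5, 16)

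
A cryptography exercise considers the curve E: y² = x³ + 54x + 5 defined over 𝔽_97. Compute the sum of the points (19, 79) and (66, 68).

(55, 45)

(19, 79) + (66, 68). λ = (68 - 79)/(66 - 19) ≡ 86/47 mod 97. 47⁻¹ ≡ 64 (mod 97), so λ ≡ 72.
  x = λ² - 19 - 66 = 5184 - 85 ≡ 55; y = λ·(19 - 55) - 79 ≡ 45. → (55, 45)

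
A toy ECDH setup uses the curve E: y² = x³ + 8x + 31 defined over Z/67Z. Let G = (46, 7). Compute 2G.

(66, 25)

tangent at (46, 7): λ = (3·46² + 8)/(2·7) ≡ 58/14. 14⁻¹ ≡ 24 (mod 67), so λ ≡ 58·24 ≡ 52.
  x = λ² - 46 - 46 = 2704 - 92 ≡ 66; y = λ·(46 - 66) - 7 ≡ 25. → (66, 25)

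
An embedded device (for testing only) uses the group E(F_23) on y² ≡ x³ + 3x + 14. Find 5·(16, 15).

(16, 8)

Write G = (16, 15).
Double-and-add on 5 = (101)₂. Start with G = (16, 15) for the leading 1-bit.
double: tangent at (16, 15): λ = (3·16² + 3)/(2·15) ≡ 12/7. 7⁻¹ ≡ 10 (mod 23) since 7·10 = 70 ≡ 1, so λ ≡ 12·10 ≡ 5.
  x = λ² - 16 - 16 = 25 - 32 ≡ 16; y = λ·(16 - 16) - 15 ≡ 8. → (16, 8)
double: tangent at (16, 8): λ = (3·16² + 3)/(2·8) ≡ 12/16. 16⁻¹ ≡ 13 (mod 23) since 16·13 = 208 ≡ 1, so λ ≡ 12·13 ≡ 18.
  x = λ² - 16 - 16 = 324 - 32 ≡ 16; y = λ·(16 - 16) - 8 ≡ 15. → (16, 15)
add G: tangent at (16, 15): λ = (3·16² + 3)/(2·15) ≡ 12/7. 7⁻¹ ≡ 10 (mod 23), so λ ≡ 12·10 ≡ 5.
  x = λ² - 16 - 16 = 25 - 32 ≡ 16; y = λ·(16 - 16) - 15 ≡ 8. → (16, 8)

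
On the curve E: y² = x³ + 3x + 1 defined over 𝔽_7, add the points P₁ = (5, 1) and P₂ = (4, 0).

(5, 1) + (4, 0). λ = (0 - 1)/(4 - 5) ≡ 6/6 mod 7. 6⁻¹ ≡ 6 (mod 7), so λ ≡ 1.
  x = λ² - 5 - 4 = 1 - 9 ≡ 6; y = λ·(5 - 6) - 1 ≡ 5. → (6, 5)

(6, 5)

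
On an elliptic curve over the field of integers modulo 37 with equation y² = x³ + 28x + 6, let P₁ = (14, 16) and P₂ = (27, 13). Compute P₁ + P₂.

(7, 8)

(14, 16) + (27, 13). λ = (13 - 16)/(27 - 14) ≡ 34/13 mod 37. 13⁻¹ ≡ 20 (mod 37) since 13·20 = 260 ≡ 1, so λ ≡ 14.
  x = λ² - 14 - 27 = 196 - 41 ≡ 7; y = λ·(14 - 7) - 16 ≡ 8. → (7, 8)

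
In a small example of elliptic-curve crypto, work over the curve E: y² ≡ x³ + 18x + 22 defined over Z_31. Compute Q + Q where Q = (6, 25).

tangent at (6, 25): λ = (3·6² + 18)/(2·25) ≡ 2/19. 19⁻¹ ≡ 18 (mod 31) since 19·18 = 342 ≡ 1, so λ ≡ 2·18 ≡ 5.
  x = λ² - 6 - 6 = 25 - 12 ≡ 13; y = λ·(6 - 13) - 25 ≡ 2. → (13, 2)

(13, 2)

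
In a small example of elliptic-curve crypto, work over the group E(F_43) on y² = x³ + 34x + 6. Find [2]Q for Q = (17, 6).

(15, 8)

tangent at (17, 6): λ = (3·17² + 34)/(2·6) ≡ 41/12. 12⁻¹ ≡ 18 (mod 43), so λ ≡ 41·18 ≡ 7.
  x = λ² - 17 - 17 = 49 - 34 ≡ 15; y = λ·(17 - 15) - 6 ≡ 8. → (15, 8)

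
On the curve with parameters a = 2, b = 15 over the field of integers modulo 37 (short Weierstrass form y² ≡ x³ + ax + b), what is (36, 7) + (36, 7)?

tangent at (36, 7): λ = (3·36² + 2)/(2·7) ≡ 5/14. 14⁻¹ ≡ 8 (mod 37), so λ ≡ 5·8 ≡ 3.
  x = λ² - 36 - 36 = 9 - 72 ≡ 11; y = λ·(36 - 11) - 7 ≡ 31. → (11, 31)

(11, 31)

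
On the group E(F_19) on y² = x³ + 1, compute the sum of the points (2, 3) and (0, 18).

(2, 3) + (0, 18). λ = (18 - 3)/(0 - 2) ≡ 15/17 mod 19. 17⁻¹ ≡ 9 (mod 19) since 17·9 = 153 ≡ 1, so λ ≡ 2.
  x = λ² - 2 - 0 = 4 - 2 ≡ 2; y = λ·(2 - 2) - 3 ≡ 16. → (2, 16)

(2, 16)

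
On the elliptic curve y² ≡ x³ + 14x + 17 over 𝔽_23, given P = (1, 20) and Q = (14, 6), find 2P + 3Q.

(16, 6)

First 2P:
Repeated addition: build up to 2P.
2P: tangent at (1, 20): λ = (3·1² + 14)/(2·20) ≡ 17/17. 17⁻¹ ≡ 19 (mod 23), so λ ≡ 17·19 ≡ 1.
  x = λ² - 1 - 1 = 1 - 2 ≡ 22; y = λ·(1 - 22) - 20 ≡ 5. → (22, 5)
2P = (22, 5).
Next 3Q:
Repeated addition: build up to 3Q.
2Q: tangent at (14, 6): λ = (3·14² + 14)/(2·6) ≡ 4/12. 12⁻¹ ≡ 2 (mod 23), so λ ≡ 4·2 ≡ 8.
  x = λ² - 14 - 14 = 64 - 28 ≡ 13; y = λ·(14 - 13) - 6 ≡ 2. → (13, 2)
3Q: (13, 2) + (14, 6). λ = (6 - 2)/(14 - 13) ≡ 4/1 mod 23. 1⁻¹ ≡ 1 (mod 23), so λ ≡ 4.
  x = λ² - 13 - 14 = 16 - 27 ≡ 12; y = λ·(13 - 12) - 2 ≡ 2. → (12, 2)
3Q = (12, 2).
Finally 2P + 3Q:
(22, 5) + (12, 2). λ = (2 - 5)/(12 - 22) ≡ 20/13 mod 23. 13⁻¹ ≡ 16 (mod 23), so λ ≡ 21.
  x = λ² - 22 - 12 = 441 - 34 ≡ 16; y = λ·(22 - 16) - 5 ≡ 6. → (16, 6)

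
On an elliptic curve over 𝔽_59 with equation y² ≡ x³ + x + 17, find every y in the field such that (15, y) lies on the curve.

x³ + 1x + 17 = 3407 ≡ 44 (mod 59).
44 is a non-residue mod 59; no y exists.

none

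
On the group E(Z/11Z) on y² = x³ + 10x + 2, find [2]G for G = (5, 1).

tangent at (5, 1): λ = (3·5² + 10)/(2·1) ≡ 8/2. 2⁻¹ ≡ 6 (mod 11), so λ ≡ 8·6 ≡ 4.
  x = λ² - 5 - 5 = 16 - 10 ≡ 6; y = λ·(5 - 6) - 1 ≡ 6. → (6, 6)

(6, 6)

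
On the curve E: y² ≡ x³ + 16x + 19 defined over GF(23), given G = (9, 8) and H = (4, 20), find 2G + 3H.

First 2G:
Repeated addition: build up to 2G.
2G: tangent at (9, 8): λ = (3·9² + 16)/(2·8) ≡ 6/16. 16⁻¹ ≡ 13 (mod 23), so λ ≡ 6·13 ≡ 9.
  x = λ² - 9 - 9 = 81 - 18 ≡ 17; y = λ·(9 - 17) - 8 ≡ 12. → (17, 12)
2G = (17, 12).
Next 3H:
Repeated addition: build up to 3H.
2H: tangent at (4, 20): λ = (3·4² + 16)/(2·20) ≡ 18/17. 17⁻¹ ≡ 19 (mod 23), so λ ≡ 18·19 ≡ 20.
  x = λ² - 4 - 4 = 400 - 8 ≡ 1; y = λ·(4 - 1) - 20 ≡ 17. → (1, 17)
3H: (1, 17) + (4, 20). λ = (20 - 17)/(4 - 1) ≡ 3/3 mod 23. 3⁻¹ ≡ 8 (mod 23) since 3·8 = 24 ≡ 1, so λ ≡ 1.
  x = λ² - 1 - 4 = 1 - 5 ≡ 19; y = λ·(1 - 19) - 17 ≡ 11. → (19, 11)
3H = (19, 11).
Finally 2G + 3H:
(17, 12) + (19, 11). λ = (11 - 12)/(19 - 17) ≡ 22/2 mod 23. 2⁻¹ ≡ 12 (mod 23), so λ ≡ 11.
  x = λ² - 17 - 19 = 121 - 36 ≡ 16; y = λ·(17 - 16) - 12 ≡ 22. → (16, 22)

(16, 22)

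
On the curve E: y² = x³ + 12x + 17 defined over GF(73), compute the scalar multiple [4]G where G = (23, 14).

Double-and-add on 4 = (100)₂. Start with G = (23, 14) for the leading 1-bit.
double: tangent at (23, 14): λ = (3·23² + 12)/(2·14) ≡ 66/28. 28⁻¹ ≡ 60 (mod 73), so λ ≡ 66·60 ≡ 18.
  x = λ² - 23 - 23 = 324 - 46 ≡ 59; y = λ·(23 - 59) - 14 ≡ 68. → (59, 68)
double: tangent at (59, 68): λ = (3·59² + 12)/(2·68) ≡ 16/63. 63⁻¹ ≡ 51 (mod 73) since 63·51 = 3213 ≡ 1, so λ ≡ 16·51 ≡ 13.
  x = λ² - 59 - 59 = 169 - 118 ≡ 51; y = λ·(59 - 51) - 68 ≡ 36. → (51, 36)

(51, 36)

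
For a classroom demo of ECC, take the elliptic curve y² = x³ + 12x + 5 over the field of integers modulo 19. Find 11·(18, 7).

(0, 10)

Write P = (18, 7).
Repeated addition: build up to 11P.
2P: tangent at (18, 7): λ = (3·18² + 12)/(2·7) ≡ 15/14. 14⁻¹ ≡ 15 (mod 19) since 14·15 = 210 ≡ 1, so λ ≡ 15·15 ≡ 16.
  x = λ² - 18 - 18 = 256 - 36 ≡ 11; y = λ·(18 - 11) - 7 ≡ 10. → (11, 10)
3P: (11, 10) + (18, 7). λ = (7 - 10)/(18 - 11) ≡ 16/7 mod 19. 7⁻¹ ≡ 11 (mod 19), so λ ≡ 5.
  x = λ² - 11 - 18 = 25 - 29 ≡ 15; y = λ·(11 - 15) - 10 ≡ 8. → (15, 8)
4P: (15, 8) + (18, 7). λ = (7 - 8)/(18 - 15) ≡ 18/3 mod 19. 3⁻¹ ≡ 13 (mod 19), so λ ≡ 6.
  x = λ² - 15 - 18 = 36 - 33 ≡ 3; y = λ·(15 - 3) - 8 ≡ 7. → (3, 7)
5P: (3, 7) + (18, 7). λ = (7 - 7)/(18 - 3) ≡ 0/15 mod 19. 15⁻¹ ≡ 14 (mod 19), so λ ≡ 0.
  x = λ² - 3 - 18 = 0 - 21 ≡ 17; y = λ·(3 - 17) - 7 ≡ 12. → (17, 12)
6P: (17, 12) + (18, 7). λ = (7 - 12)/(18 - 17) ≡ 14/1 mod 19. 1⁻¹ ≡ 1 (mod 19) since 1·1 = 1 ≡ 1, so λ ≡ 14.
  x = λ² - 17 - 18 = 196 - 35 ≡ 9; y = λ·(17 - 9) - 12 ≡ 5. → (9, 5)
7P: (9, 5) + (18, 7). λ = (7 - 5)/(18 - 9) ≡ 2/9 mod 19. 9⁻¹ ≡ 17 (mod 19) since 9·17 = 153 ≡ 1, so λ ≡ 15.
  x = λ² - 9 - 18 = 225 - 27 ≡ 8; y = λ·(9 - 8) - 5 ≡ 10. → (8, 10)
8P: (8, 10) + (18, 7). λ = (7 - 10)/(18 - 8) ≡ 16/10 mod 19. 10⁻¹ ≡ 2 (mod 19), so λ ≡ 13.
  x = λ² - 8 - 18 = 169 - 26 ≡ 10; y = λ·(8 - 10) - 10 ≡ 2. → (10, 2)
9P: (10, 2) + (18, 7). λ = (7 - 2)/(18 - 10) ≡ 5/8 mod 19. 8⁻¹ ≡ 12 (mod 19) since 8·12 = 96 ≡ 1, so λ ≡ 3.
  x = λ² - 10 - 18 = 9 - 28 ≡ 0; y = λ·(10 - 0) - 2 ≡ 9. → (0, 9)
10P: (0, 9) + (18, 7). λ = (7 - 9)/(18 - 0) ≡ 17/18 mod 19. 18⁻¹ ≡ 18 (mod 19), so λ ≡ 2.
  x = λ² - 0 - 18 = 4 - 18 ≡ 5; y = λ·(0 - 5) - 9 ≡ 0. → (5, 0)
11P: (5, 0) + (18, 7). λ = (7 - 0)/(18 - 5) ≡ 7/13 mod 19. 13⁻¹ ≡ 3 (mod 19) since 13·3 = 39 ≡ 1, so λ ≡ 2.
  x = λ² - 5 - 18 = 4 - 23 ≡ 0; y = λ·(5 - 0) - 0 ≡ 10. → (0, 10)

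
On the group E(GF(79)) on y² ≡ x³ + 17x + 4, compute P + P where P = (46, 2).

(0, 2)

tangent at (46, 2): λ = (3·46² + 17)/(2·2) ≡ 45/4. 4⁻¹ ≡ 20 (mod 79) since 4·20 = 80 ≡ 1, so λ ≡ 45·20 ≡ 31.
  x = λ² - 46 - 46 = 961 - 92 ≡ 0; y = λ·(46 - 0) - 2 ≡ 2. → (0, 2)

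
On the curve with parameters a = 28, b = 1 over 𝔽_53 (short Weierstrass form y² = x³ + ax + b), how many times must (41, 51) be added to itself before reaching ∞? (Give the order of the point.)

9

2P: tangent at (41, 51): λ = (3·41² + 28)/(2·51) ≡ 36/49. 49⁻¹ ≡ 13 (mod 53), so λ ≡ 36·13 ≡ 44.
  x = λ² - 41 - 41 = 1936 - 82 ≡ 52; y = λ·(41 - 52) - 51 ≡ 48. → (52, 48)
3P: (52, 48) + (41, 51). λ = (51 - 48)/(41 - 52) ≡ 3/42 mod 53. 42⁻¹ ≡ 24 (mod 53) since 42·24 = 1008 ≡ 1, so λ ≡ 19.
  x = λ² - 52 - 41 = 361 - 93 ≡ 3; y = λ·(52 - 3) - 48 ≡ 35. → (3, 35)
4P: (3, 35) + (41, 51). λ = (51 - 35)/(41 - 3) ≡ 16/38 mod 53. 38⁻¹ ≡ 7 (mod 53), so λ ≡ 6.
  x = λ² - 3 - 41 = 36 - 44 ≡ 45; y = λ·(3 - 45) - 35 ≡ 31. → (45, 31)
5P: (45, 31) + (41, 51). λ = (51 - 31)/(41 - 45) ≡ 20/49 mod 53. 49⁻¹ ≡ 13 (mod 53), so λ ≡ 48.
  x = λ² - 45 - 41 = 2304 - 86 ≡ 45; y = λ·(45 - 45) - 31 ≡ 22. → (45, 22)
6P: (45, 22) + (41, 51). λ = (51 - 22)/(41 - 45) ≡ 29/49 mod 53. 49⁻¹ ≡ 13 (mod 53), so λ ≡ 6.
  x = λ² - 45 - 41 = 36 - 86 ≡ 3; y = λ·(45 - 3) - 22 ≡ 18. → (3, 18)
7P: (3, 18) + (41, 51). λ = (51 - 18)/(41 - 3) ≡ 33/38 mod 53. 38⁻¹ ≡ 7 (mod 53) since 38·7 = 266 ≡ 1, so λ ≡ 19.
  x = λ² - 3 - 41 = 361 - 44 ≡ 52; y = λ·(3 - 52) - 18 ≡ 5. → (52, 5)
8P: (52, 5) + (41, 51). λ = (51 - 5)/(41 - 52) ≡ 46/42 mod 53. 42⁻¹ ≡ 24 (mod 53), so λ ≡ 44.
  x = λ² - 52 - 41 = 1936 - 93 ≡ 41; y = λ·(52 - 41) - 5 ≡ 2. → (41, 2)
9P: (41, 2) + (41, 51): same x and y₁ ≡ -y₂, so the sum is ∞.
9P = ∞, so the order is 9.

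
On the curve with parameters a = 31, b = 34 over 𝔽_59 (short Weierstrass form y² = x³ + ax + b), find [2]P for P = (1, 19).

tangent at (1, 19): λ = (3·1² + 31)/(2·19) ≡ 34/38. 38⁻¹ ≡ 14 (mod 59), so λ ≡ 34·14 ≡ 4.
  x = λ² - 1 - 1 = 16 - 2 ≡ 14; y = λ·(1 - 14) - 19 ≡ 47. → (14, 47)

(14, 47)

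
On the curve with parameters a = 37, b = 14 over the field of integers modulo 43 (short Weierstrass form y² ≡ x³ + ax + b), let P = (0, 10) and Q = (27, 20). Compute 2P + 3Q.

First 2P:
Repeated addition: build up to 2P.
2P: tangent at (0, 10): λ = (3·0² + 37)/(2·10) ≡ 37/20. 20⁻¹ ≡ 28 (mod 43), so λ ≡ 37·28 ≡ 4.
  x = λ² - 0 - 0 = 16 - 0 ≡ 16; y = λ·(0 - 16) - 10 ≡ 12. → (16, 12)
2P = (16, 12).
Next 3Q:
Repeated addition: build up to 3Q.
2Q: tangent at (27, 20): λ = (3·27² + 37)/(2·20) ≡ 31/40. 40⁻¹ ≡ 14 (mod 43) since 40·14 = 560 ≡ 1, so λ ≡ 31·14 ≡ 4.
  x = λ² - 27 - 27 = 16 - 54 ≡ 5; y = λ·(27 - 5) - 20 ≡ 25. → (5, 25)
3Q: (5, 25) + (27, 20). λ = (20 - 25)/(27 - 5) ≡ 38/22 mod 43. 22⁻¹ ≡ 2 (mod 43), so λ ≡ 33.
  x = λ² - 5 - 27 = 1089 - 32 ≡ 25; y = λ·(5 - 25) - 25 ≡ 3. → (25, 3)
3Q = (25, 3).
Finally 2P + 3Q:
(16, 12) + (25, 3). λ = (3 - 12)/(25 - 16) ≡ 34/9 mod 43. 9⁻¹ ≡ 24 (mod 43) since 9·24 = 216 ≡ 1, so λ ≡ 42.
  x = λ² - 16 - 25 = 1764 - 41 ≡ 3; y = λ·(16 - 3) - 12 ≡ 18. → (3, 18)

(3, 18)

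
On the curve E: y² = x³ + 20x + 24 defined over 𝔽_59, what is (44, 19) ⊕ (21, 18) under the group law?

(23, 5)

(44, 19) + (21, 18). λ = (18 - 19)/(21 - 44) ≡ 58/36 mod 59. 36⁻¹ ≡ 41 (mod 59), so λ ≡ 18.
  x = λ² - 44 - 21 = 324 - 65 ≡ 23; y = λ·(44 - 23) - 19 ≡ 5. → (23, 5)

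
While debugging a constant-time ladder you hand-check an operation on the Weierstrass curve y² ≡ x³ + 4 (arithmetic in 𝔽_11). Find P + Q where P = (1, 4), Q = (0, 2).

(1, 4) + (0, 2). λ = (2 - 4)/(0 - 1) ≡ 9/10 mod 11. 10⁻¹ ≡ 10 (mod 11), so λ ≡ 2.
  x = λ² - 1 - 0 = 4 - 1 ≡ 3; y = λ·(1 - 3) - 4 ≡ 3. → (3, 3)

(3, 3)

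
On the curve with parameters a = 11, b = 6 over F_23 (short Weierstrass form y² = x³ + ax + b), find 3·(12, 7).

(10, 14)

Write Q = (12, 7).
Repeated addition: build up to 3Q.
2Q: tangent at (12, 7): λ = (3·12² + 11)/(2·7) ≡ 6/14. 14⁻¹ ≡ 5 (mod 23), so λ ≡ 6·5 ≡ 7.
  x = λ² - 12 - 12 = 49 - 24 ≡ 2; y = λ·(12 - 2) - 7 ≡ 17. → (2, 17)
3Q: (2, 17) + (12, 7). λ = (7 - 17)/(12 - 2) ≡ 13/10 mod 23. 10⁻¹ ≡ 7 (mod 23) since 10·7 = 70 ≡ 1, so λ ≡ 22.
  x = λ² - 2 - 12 = 484 - 14 ≡ 10; y = λ·(2 - 10) - 17 ≡ 14. → (10, 14)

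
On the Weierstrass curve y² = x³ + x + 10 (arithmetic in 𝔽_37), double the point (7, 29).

tangent at (7, 29): λ = (3·7² + 1)/(2·29) ≡ 0/21. 21⁻¹ ≡ 30 (mod 37), so λ ≡ 0·30 ≡ 0.
  x = λ² - 7 - 7 = 0 - 14 ≡ 23; y = λ·(7 - 23) - 29 ≡ 8. → (23, 8)

(23, 8)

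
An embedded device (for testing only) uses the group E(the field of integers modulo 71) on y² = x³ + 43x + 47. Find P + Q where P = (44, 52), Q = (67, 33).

(9, 58)

(44, 52) + (67, 33). λ = (33 - 52)/(67 - 44) ≡ 52/23 mod 71. 23⁻¹ ≡ 34 (mod 71), so λ ≡ 64.
  x = λ² - 44 - 67 = 4096 - 111 ≡ 9; y = λ·(44 - 9) - 52 ≡ 58. → (9, 58)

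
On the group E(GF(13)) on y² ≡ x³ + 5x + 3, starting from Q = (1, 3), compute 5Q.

(0, 9)

Double-and-add on 5 = (101)₂. Start with Q = (1, 3) for the leading 1-bit.
double: tangent at (1, 3): λ = (3·1² + 5)/(2·3) ≡ 8/6. 6⁻¹ ≡ 11 (mod 13) since 6·11 = 66 ≡ 1, so λ ≡ 8·11 ≡ 10.
  x = λ² - 1 - 1 = 100 - 2 ≡ 7; y = λ·(1 - 7) - 3 ≡ 2. → (7, 2)
double: tangent at (7, 2): λ = (3·7² + 5)/(2·2) ≡ 9/4. 4⁻¹ ≡ 10 (mod 13), so λ ≡ 9·10 ≡ 12.
  x = λ² - 7 - 7 = 144 - 14 ≡ 0; y = λ·(7 - 0) - 2 ≡ 4. → (0, 4)
add Q: (0, 4) + (1, 3). λ = (3 - 4)/(1 - 0) ≡ 12/1 mod 13. 1⁻¹ ≡ 1 (mod 13), so λ ≡ 12.
  x = λ² - 0 - 1 = 144 - 1 ≡ 0; y = λ·(0 - 0) - 4 ≡ 9. → (0, 9)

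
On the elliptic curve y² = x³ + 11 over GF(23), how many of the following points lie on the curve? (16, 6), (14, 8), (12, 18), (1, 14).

(16, 6): 6² ≡ 13, rhs ≡ 13 → on.
(14, 8): 8² ≡ 18, rhs ≡ 18 → on.
(12, 18): 18² ≡ 2, rhs ≡ 14 → off.
(1, 14): 14² ≡ 12, rhs ≡ 12 → on.

3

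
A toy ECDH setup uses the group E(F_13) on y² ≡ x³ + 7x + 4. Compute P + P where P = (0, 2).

tangent at (0, 2): λ = (3·0² + 7)/(2·2) ≡ 7/4. 4⁻¹ ≡ 10 (mod 13), so λ ≡ 7·10 ≡ 5.
  x = λ² - 0 - 0 = 25 - 0 ≡ 12; y = λ·(0 - 12) - 2 ≡ 3. → (12, 3)

(12, 3)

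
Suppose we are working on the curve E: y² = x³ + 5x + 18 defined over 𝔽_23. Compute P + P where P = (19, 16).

(14, 16)

tangent at (19, 16): λ = (3·19² + 5)/(2·16) ≡ 7/9. 9⁻¹ ≡ 18 (mod 23) since 9·18 = 162 ≡ 1, so λ ≡ 7·18 ≡ 11.
  x = λ² - 19 - 19 = 121 - 38 ≡ 14; y = λ·(19 - 14) - 16 ≡ 16. → (14, 16)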